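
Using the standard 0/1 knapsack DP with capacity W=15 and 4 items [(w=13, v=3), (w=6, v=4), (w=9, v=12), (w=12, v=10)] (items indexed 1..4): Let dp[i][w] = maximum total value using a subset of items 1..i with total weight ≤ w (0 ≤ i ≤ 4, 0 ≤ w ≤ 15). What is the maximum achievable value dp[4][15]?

16

i\w   0   1   2   3   4   5   6   7   8   9  10  11  12  13  14  15
  0   0   0   0   0   0   0   0   0   0   0   0   0   0   0   0   0
  1   0   0   0   0   0   0   0   0   0   0   0   0   0   3   3   3
  2   0   0   0   0   0   0   4   4   4   4   4   4   4   4   4   4
  3   0   0   0   0   0   0   4   4   4  12  12  12  12  12  12  16
  4   0   0   0   0   0   0   4   4   4  12  12  12  12  12  12  16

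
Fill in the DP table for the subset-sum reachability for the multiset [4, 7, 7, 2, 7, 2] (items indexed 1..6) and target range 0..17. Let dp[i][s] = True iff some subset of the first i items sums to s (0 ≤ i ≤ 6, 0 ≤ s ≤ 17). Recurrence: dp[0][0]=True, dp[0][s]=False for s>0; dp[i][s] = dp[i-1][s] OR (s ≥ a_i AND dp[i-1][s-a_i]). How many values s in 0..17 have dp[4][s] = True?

i\s   0   1   2   3   4   5   6   7   8   9  10  11  12  13  14  15  16  17
  0   T   F   F   F   F   F   F   F   F   F   F   F   F   F   F   F   F   F
  1   T   F   F   F   T   F   F   F   F   F   F   F   F   F   F   F   F   F
  2   T   F   F   F   T   F   F   T   F   F   F   T   F   F   F   F   F   F
  3   T   F   F   F   T   F   F   T   F   F   F   T   F   F   T   F   F   F
  4   T   F   T   F   T   F   T   T   F   T   F   T   F   T   T   F   T   F
  5   T   F   T   F   T   F   T   T   F   T   F   T   F   T   T   F   T   F
  6   T   F   T   F   T   F   T   T   T   T   F   T   F   T   T   T   T   F

10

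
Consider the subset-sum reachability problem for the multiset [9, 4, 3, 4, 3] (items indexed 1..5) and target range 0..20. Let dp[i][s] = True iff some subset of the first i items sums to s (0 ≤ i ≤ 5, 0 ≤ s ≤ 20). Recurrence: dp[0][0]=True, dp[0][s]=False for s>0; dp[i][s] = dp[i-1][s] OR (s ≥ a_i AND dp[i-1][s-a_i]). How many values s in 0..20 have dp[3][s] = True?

8

i\s   0   1   2   3   4   5   6   7   8   9  10  11  12  13  14  15  16  17  18  19  20
  0   T   F   F   F   F   F   F   F   F   F   F   F   F   F   F   F   F   F   F   F   F
  1   T   F   F   F   F   F   F   F   F   T   F   F   F   F   F   F   F   F   F   F   F
  2   T   F   F   F   T   F   F   F   F   T   F   F   F   T   F   F   F   F   F   F   F
  3   T   F   F   T   T   F   F   T   F   T   F   F   T   T   F   F   T   F   F   F   F
  4   T   F   F   T   T   F   F   T   T   T   F   T   T   T   F   F   T   T   F   F   T
  5   T   F   F   T   T   F   T   T   T   T   T   T   T   T   T   T   T   T   F   T   T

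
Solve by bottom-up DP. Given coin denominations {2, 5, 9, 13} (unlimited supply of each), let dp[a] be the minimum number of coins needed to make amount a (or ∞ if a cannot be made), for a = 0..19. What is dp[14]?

2

 a  0  1  2  3  4  5  6  7  8  9 10 11 12 13 14 15 16 17 18 19
dp  0  -  1  -  2  1  3  2  4  1  2  2  3  1  2  2  3  3  2  3
(- denotes ∞ / unreachable)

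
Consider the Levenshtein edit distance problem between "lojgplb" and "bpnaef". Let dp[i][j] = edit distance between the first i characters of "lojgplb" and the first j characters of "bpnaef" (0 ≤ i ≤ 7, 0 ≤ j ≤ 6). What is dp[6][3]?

5

   ''  b  p  n  a  e  f
''  0  1  2  3  4  5  6
 l  1  1  2  3  4  5  6
 o  2  2  2  3  4  5  6
 j  3  3  3  3  4  5  6
 g  4  4  4  4  4  5  6
 p  5  5  4  5  5  5  6
 l  6  6  5  5  6  6  6
 b  7  6  6  6  6  7  7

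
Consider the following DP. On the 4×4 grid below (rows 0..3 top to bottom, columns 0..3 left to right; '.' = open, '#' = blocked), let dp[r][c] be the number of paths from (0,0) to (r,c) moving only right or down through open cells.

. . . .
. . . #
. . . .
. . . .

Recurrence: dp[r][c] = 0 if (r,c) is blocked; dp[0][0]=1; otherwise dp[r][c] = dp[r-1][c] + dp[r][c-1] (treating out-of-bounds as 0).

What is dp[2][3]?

6

r\c   0   1   2   3
  0   1   1   1   1
  1   1   2   3   0
  2   1   3   6   6
  3   1   4  10  16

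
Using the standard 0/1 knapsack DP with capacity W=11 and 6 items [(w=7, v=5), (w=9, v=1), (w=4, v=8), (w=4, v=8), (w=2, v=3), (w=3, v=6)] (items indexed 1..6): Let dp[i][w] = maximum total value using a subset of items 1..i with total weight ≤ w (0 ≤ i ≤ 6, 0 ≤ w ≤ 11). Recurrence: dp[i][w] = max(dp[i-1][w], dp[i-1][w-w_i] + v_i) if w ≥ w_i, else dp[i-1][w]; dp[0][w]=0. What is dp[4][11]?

i\w   0   1   2   3   4   5   6   7   8   9  10  11
  0   0   0   0   0   0   0   0   0   0   0   0   0
  1   0   0   0   0   0   0   0   5   5   5   5   5
  2   0   0   0   0   0   0   0   5   5   5   5   5
  3   0   0   0   0   8   8   8   8   8   8   8  13
  4   0   0   0   0   8   8   8   8  16  16  16  16
  5   0   0   3   3   8   8  11  11  16  16  19  19
  6   0   0   3   6   8   9  11  14  16  17  19  22

16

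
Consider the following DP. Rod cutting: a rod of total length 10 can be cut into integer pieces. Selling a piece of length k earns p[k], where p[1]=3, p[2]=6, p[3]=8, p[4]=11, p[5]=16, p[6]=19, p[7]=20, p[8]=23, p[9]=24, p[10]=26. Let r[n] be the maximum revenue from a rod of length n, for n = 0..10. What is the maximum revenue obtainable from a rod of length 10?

32

   n    0    1    2    3    4    5    6    7    8    9   10
r[n]    0    3    6    9   12   16   19   22   25   28   32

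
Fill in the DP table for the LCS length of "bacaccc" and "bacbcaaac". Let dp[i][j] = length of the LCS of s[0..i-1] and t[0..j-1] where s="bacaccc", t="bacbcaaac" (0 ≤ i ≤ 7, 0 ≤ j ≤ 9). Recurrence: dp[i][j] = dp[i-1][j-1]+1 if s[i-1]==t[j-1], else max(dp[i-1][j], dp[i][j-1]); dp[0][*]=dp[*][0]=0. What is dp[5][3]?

3

   ''  b  a  c  b  c  a  a  a  c
''  0  0  0  0  0  0  0  0  0  0
 b  0  1  1  1  1  1  1  1  1  1
 a  0  1  2  2  2  2  2  2  2  2
 c  0  1  2  3  3  3  3  3  3  3
 a  0  1  2  3  3  3  4  4  4  4
 c  0  1  2  3  3  4  4  4  4  5
 c  0  1  2  3  3  4  4  4  4  5
 c  0  1  2  3  3  4  4  4  4  5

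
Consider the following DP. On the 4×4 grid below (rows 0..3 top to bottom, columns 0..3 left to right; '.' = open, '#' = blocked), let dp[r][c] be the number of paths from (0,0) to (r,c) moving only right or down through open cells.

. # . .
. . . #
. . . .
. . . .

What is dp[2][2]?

r\c   0   1   2   3
  0   1   0   0   0
  1   1   1   1   0
  2   1   2   3   3
  3   1   3   6   9

3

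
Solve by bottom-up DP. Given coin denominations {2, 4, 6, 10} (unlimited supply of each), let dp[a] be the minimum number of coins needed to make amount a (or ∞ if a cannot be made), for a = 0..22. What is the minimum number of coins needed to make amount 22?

3

 a  0  1  2  3  4  5  6  7  8  9 10 11 12 13 14 15 16 17 18 19 20 21 22
dp  0  -  1  -  1  -  1  -  2  -  1  -  2  -  2  -  2  -  3  -  2  -  3
(- denotes ∞ / unreachable)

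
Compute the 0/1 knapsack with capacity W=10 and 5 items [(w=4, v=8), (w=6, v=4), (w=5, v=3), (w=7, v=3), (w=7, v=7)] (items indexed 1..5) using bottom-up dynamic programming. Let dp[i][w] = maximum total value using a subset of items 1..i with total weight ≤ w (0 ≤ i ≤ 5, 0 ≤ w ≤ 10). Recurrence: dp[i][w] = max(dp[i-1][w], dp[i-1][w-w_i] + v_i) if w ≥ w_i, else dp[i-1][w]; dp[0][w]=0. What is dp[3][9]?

11

i\w   0   1   2   3   4   5   6   7   8   9  10
  0   0   0   0   0   0   0   0   0   0   0   0
  1   0   0   0   0   8   8   8   8   8   8   8
  2   0   0   0   0   8   8   8   8   8   8  12
  3   0   0   0   0   8   8   8   8   8  11  12
  4   0   0   0   0   8   8   8   8   8  11  12
  5   0   0   0   0   8   8   8   8   8  11  12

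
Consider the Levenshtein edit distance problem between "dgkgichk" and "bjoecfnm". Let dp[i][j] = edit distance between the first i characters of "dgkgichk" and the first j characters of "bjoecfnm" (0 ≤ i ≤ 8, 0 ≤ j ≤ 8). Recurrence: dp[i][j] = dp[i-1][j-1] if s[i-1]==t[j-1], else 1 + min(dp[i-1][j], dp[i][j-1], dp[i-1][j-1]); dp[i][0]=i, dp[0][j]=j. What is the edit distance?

   ''  b  j  o  e  c  f  n  m
''  0  1  2  3  4  5  6  7  8
 d  1  1  2  3  4  5  6  7  8
 g  2  2  2  3  4  5  6  7  8
 k  3  3  3  3  4  5  6  7  8
 g  4  4  4  4  4  5  6  7  8
 i  5  5  5  5  5  5  6  7  8
 c  6  6  6  6  6  5  6  7  8
 h  7  7  7  7  7  6  6  7  8
 k  8  8  8  8  8  7  7  7  8

8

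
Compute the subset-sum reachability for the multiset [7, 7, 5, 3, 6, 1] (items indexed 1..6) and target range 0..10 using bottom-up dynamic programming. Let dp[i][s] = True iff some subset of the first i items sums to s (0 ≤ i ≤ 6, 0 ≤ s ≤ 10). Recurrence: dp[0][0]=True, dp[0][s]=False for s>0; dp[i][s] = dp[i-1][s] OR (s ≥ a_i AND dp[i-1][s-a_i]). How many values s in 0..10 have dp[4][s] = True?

i\s   0   1   2   3   4   5   6   7   8   9  10
  0   T   F   F   F   F   F   F   F   F   F   F
  1   T   F   F   F   F   F   F   T   F   F   F
  2   T   F   F   F   F   F   F   T   F   F   F
  3   T   F   F   F   F   T   F   T   F   F   F
  4   T   F   F   T   F   T   F   T   T   F   T
  5   T   F   F   T   F   T   T   T   T   T   T
  6   T   T   F   T   T   T   T   T   T   T   T

6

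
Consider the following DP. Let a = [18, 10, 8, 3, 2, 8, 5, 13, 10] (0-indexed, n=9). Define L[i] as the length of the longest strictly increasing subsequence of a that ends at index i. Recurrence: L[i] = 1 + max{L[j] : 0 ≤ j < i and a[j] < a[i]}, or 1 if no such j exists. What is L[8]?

3

   i    0    1    2    3    4    5    6    7    8
a[i]   18   10    8    3    2    8    5   13   10
L[i]    1    1    1    1    1    2    2    3    3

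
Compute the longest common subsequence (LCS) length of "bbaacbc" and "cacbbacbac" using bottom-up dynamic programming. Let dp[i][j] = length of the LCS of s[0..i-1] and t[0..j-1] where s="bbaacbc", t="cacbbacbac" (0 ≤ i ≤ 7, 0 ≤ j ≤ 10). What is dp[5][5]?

2

   ''  c  a  c  b  b  a  c  b  a  c
''  0  0  0  0  0  0  0  0  0  0  0
 b  0  0  0  0  1  1  1  1  1  1  1
 b  0  0  0  0  1  2  2  2  2  2  2
 a  0  0  1  1  1  2  3  3  3  3  3
 a  0  0  1  1  1  2  3  3  3  4  4
 c  0  1  1  2  2  2  3  4  4  4  5
 b  0  1  1  2  3  3  3  4  5  5  5
 c  0  1  1  2  3  3  3  4  5  5  6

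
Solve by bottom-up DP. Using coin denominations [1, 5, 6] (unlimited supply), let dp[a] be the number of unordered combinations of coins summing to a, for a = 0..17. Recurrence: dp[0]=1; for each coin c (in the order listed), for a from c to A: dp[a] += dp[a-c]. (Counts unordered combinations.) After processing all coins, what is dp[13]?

6

after  coin     0     1     2     3     4     5     6     7     8     9    10    11    12    13    14    15    16    17
          1     1     1     1     1     1     1     1     1     1     1     1     1     1     1     1     1     1     1
          5     1     1     1     1     1     2     2     2     2     2     3     3     3     3     3     4     4     4
          6     1     1     1     1     1     2     3     3     3     3     4     5     6     6     6     7     8     9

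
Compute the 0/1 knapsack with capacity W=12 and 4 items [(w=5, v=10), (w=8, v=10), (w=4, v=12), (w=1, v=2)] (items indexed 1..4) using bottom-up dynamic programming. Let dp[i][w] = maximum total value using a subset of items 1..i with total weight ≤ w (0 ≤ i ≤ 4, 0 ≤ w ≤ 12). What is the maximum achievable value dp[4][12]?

i\w   0   1   2   3   4   5   6   7   8   9  10  11  12
  0   0   0   0   0   0   0   0   0   0   0   0   0   0
  1   0   0   0   0   0  10  10  10  10  10  10  10  10
  2   0   0   0   0   0  10  10  10  10  10  10  10  10
  3   0   0   0   0  12  12  12  12  12  22  22  22  22
  4   0   2   2   2  12  14  14  14  14  22  24  24  24

24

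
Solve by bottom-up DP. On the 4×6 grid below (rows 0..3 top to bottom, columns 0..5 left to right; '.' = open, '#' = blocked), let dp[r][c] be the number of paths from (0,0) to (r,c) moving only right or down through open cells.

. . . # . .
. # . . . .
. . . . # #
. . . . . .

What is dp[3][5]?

r\c   0   1   2   3   4   5
  0   1   1   1   0   0   0
  1   1   0   1   1   1   1
  2   1   1   2   3   0   0
  3   1   2   4   7   7   7

7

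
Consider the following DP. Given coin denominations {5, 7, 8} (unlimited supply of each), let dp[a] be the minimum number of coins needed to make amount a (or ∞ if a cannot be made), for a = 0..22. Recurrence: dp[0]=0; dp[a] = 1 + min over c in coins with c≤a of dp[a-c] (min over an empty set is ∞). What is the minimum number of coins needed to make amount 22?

 a  0  1  2  3  4  5  6  7  8  9 10 11 12 13 14 15 16 17 18 19 20 21 22
dp  0  -  -  -  -  1  -  1  1  -  2  -  2  2  2  2  2  3  3  3  3  3  3
(- denotes ∞ / unreachable)

3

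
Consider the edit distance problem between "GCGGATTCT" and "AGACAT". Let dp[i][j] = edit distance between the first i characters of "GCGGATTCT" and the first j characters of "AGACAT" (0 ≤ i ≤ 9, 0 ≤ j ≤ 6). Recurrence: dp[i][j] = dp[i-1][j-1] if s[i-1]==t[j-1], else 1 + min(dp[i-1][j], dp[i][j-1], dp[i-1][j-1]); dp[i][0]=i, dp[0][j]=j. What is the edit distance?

   ''  A  G  A  C  A  T
''  0  1  2  3  4  5  6
 G  1  1  1  2  3  4  5
 C  2  2  2  2  2  3  4
 G  3  3  2  3  3  3  4
 G  4  4  3  3  4  4  4
 A  5  4  4  3  4  4  5
 T  6  5  5  4  4  5  4
 T  7  6  6  5  5  5  5
 C  8  7  7  6  5  6  6
 T  9  8  8  7  6  6  6

6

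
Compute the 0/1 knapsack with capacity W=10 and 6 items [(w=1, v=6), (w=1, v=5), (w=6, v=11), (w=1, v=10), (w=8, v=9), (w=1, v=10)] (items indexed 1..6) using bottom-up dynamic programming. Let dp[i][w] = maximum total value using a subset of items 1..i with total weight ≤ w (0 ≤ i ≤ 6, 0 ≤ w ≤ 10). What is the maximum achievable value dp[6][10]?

42

i\w   0   1   2   3   4   5   6   7   8   9  10
  0   0   0   0   0   0   0   0   0   0   0   0
  1   0   6   6   6   6   6   6   6   6   6   6
  2   0   6  11  11  11  11  11  11  11  11  11
  3   0   6  11  11  11  11  11  17  22  22  22
  4   0  10  16  21  21  21  21  21  27  32  32
  5   0  10  16  21  21  21  21  21  27  32  32
  6   0  10  20  26  31  31  31  31  31  37  42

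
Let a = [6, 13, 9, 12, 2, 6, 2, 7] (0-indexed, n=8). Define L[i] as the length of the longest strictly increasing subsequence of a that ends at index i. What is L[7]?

   i    0    1    2    3    4    5    6    7
a[i]    6   13    9   12    2    6    2    7
L[i]    1    2    2    3    1    2    1    3

3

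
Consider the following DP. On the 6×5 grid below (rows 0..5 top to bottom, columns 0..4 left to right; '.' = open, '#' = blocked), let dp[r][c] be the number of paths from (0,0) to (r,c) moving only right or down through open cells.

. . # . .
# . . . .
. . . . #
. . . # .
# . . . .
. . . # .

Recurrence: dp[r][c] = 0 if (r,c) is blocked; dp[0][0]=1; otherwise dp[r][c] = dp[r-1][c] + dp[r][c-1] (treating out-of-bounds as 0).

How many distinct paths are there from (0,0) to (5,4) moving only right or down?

4

r\c   0   1   2   3   4
  0   1   1   0   0   0
  1   0   1   1   1   1
  2   0   1   2   3   0
  3   0   1   3   0   0
  4   0   1   4   4   4
  5   0   1   5   0   4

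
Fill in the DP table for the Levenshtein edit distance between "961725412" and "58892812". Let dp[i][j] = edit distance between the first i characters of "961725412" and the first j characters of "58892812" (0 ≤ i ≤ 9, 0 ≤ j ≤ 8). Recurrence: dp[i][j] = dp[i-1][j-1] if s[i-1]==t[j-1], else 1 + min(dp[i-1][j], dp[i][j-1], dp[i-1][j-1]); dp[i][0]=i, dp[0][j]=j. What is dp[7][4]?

7

   ''  5  8  8  9  2  8  1  2
''  0  1  2  3  4  5  6  7  8
 9  1  1  2  3  3  4  5  6  7
 6  2  2  2  3  4  4  5  6  7
 1  3  3  3  3  4  5  5  5  6
 7  4  4  4  4  4  5  6  6  6
 2  5  5  5  5  5  4  5  6  6
 5  6  5  6  6  6  5  5  6  7
 4  7  6  6  7  7  6  6  6  7
 1  8  7  7  7  8  7  7  6  7
 2  9  8  8  8  8  8  8  7  6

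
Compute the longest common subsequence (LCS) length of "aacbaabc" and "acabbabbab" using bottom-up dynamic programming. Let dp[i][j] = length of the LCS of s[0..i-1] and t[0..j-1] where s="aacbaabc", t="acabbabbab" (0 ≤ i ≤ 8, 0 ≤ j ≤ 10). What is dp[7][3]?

   ''  a  c  a  b  b  a  b  b  a  b
''  0  0  0  0  0  0  0  0  0  0  0
 a  0  1  1  1  1  1  1  1  1  1  1
 a  0  1  1  2  2  2  2  2  2  2  2
 c  0  1  2  2  2  2  2  2  2  2  2
 b  0  1  2  2  3  3  3  3  3  3  3
 a  0  1  2  3  3  3  4  4  4  4  4
 a  0  1  2  3  3  3  4  4  4  5  5
 b  0  1  2  3  4  4  4  5  5  5  6
 c  0  1  2  3  4  4  4  5  5  5  6

3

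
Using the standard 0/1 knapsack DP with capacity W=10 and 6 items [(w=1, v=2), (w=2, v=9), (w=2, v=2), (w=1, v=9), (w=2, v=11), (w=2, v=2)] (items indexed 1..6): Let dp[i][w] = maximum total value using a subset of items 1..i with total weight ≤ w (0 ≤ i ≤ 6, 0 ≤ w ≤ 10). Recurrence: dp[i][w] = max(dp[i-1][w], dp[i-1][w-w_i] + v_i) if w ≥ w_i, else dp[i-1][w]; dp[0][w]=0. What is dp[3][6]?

13

i\w   0   1   2   3   4   5   6   7   8   9  10
  0   0   0   0   0   0   0   0   0   0   0   0
  1   0   2   2   2   2   2   2   2   2   2   2
  2   0   2   9  11  11  11  11  11  11  11  11
  3   0   2   9  11  11  13  13  13  13  13  13
  4   0   9  11  18  20  20  22  22  22  22  22
  5   0   9  11  20  22  29  31  31  33  33  33
  6   0   9  11  20  22  29  31  31  33  33  35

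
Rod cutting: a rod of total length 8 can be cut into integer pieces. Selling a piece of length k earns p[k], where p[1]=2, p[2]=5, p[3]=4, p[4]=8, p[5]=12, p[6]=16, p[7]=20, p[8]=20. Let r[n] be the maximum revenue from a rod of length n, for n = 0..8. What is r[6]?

16

   n    0    1    2    3    4    5    6    7    8
r[n]    0    2    5    7   10   12   16   20   22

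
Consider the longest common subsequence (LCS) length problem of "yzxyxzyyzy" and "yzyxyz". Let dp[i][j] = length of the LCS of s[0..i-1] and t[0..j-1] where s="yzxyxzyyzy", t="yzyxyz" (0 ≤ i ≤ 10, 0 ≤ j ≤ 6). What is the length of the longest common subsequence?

6

   ''  y  z  y  x  y  z
''  0  0  0  0  0  0  0
 y  0  1  1  1  1  1  1
 z  0  1  2  2  2  2  2
 x  0  1  2  2  3  3  3
 y  0  1  2  3  3  4  4
 x  0  1  2  3  4  4  4
 z  0  1  2  3  4  4  5
 y  0  1  2  3  4  5  5
 y  0  1  2  3  4  5  5
 z  0  1  2  3  4  5  6
 y  0  1  2  3  4  5  6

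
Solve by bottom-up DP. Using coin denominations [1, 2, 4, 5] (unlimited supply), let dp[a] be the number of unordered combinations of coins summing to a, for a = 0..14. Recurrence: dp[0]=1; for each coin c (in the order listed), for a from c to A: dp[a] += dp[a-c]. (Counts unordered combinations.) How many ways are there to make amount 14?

after  coin     0     1     2     3     4     5     6     7     8     9    10    11    12    13    14
          1     1     1     1     1     1     1     1     1     1     1     1     1     1     1     1
          2     1     1     2     2     3     3     4     4     5     5     6     6     7     7     8
          4     1     1     2     2     4     4     6     6     9     9    12    12    16    16    20
          5     1     1     2     2     4     5     7     8    11    13    17    19    24    27    33

33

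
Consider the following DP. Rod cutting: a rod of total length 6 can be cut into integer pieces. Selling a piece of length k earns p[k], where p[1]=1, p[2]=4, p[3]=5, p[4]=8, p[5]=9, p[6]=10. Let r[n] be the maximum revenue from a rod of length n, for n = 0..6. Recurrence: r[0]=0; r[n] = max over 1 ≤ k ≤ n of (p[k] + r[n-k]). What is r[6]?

   n    0    1    2    3    4    5    6
r[n]    0    1    4    5    8    9   12

12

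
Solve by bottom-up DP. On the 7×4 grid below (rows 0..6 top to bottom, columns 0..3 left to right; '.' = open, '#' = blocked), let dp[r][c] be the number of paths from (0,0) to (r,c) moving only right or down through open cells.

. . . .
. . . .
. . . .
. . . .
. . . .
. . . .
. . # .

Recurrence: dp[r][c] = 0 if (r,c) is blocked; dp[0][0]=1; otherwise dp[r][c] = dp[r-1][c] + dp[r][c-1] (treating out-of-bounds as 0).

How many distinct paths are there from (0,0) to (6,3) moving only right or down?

56

r\c   0   1   2   3
  0   1   1   1   1
  1   1   2   3   4
  2   1   3   6  10
  3   1   4  10  20
  4   1   5  15  35
  5   1   6  21  56
  6   1   7   0  56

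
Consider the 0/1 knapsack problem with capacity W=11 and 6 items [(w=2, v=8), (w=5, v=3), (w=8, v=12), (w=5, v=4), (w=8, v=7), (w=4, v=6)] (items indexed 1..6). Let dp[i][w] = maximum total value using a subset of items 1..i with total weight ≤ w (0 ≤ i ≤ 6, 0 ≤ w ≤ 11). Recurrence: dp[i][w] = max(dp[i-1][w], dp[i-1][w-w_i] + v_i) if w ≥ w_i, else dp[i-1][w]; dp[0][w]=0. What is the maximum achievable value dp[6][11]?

i\w   0   1   2   3   4   5   6   7   8   9  10  11
  0   0   0   0   0   0   0   0   0   0   0   0   0
  1   0   0   8   8   8   8   8   8   8   8   8   8
  2   0   0   8   8   8   8   8  11  11  11  11  11
  3   0   0   8   8   8   8   8  11  12  12  20  20
  4   0   0   8   8   8   8   8  12  12  12  20  20
  5   0   0   8   8   8   8   8  12  12  12  20  20
  6   0   0   8   8   8   8  14  14  14  14  20  20

20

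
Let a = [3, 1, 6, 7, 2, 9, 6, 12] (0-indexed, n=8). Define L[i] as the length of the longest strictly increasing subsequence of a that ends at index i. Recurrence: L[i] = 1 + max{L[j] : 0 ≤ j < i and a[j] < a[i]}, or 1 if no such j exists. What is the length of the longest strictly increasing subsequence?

   i    0    1    2    3    4    5    6    7
a[i]    3    1    6    7    2    9    6   12
L[i]    1    1    2    3    2    4    3    5

5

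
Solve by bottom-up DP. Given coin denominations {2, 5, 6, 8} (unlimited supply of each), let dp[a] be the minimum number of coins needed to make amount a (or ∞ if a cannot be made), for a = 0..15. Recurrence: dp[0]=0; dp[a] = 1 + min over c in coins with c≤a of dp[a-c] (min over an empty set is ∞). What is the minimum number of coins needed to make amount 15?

 a  0  1  2  3  4  5  6  7  8  9 10 11 12 13 14 15
dp  0  -  1  -  2  1  1  2  1  3  2  2  2  2  2  3
(- denotes ∞ / unreachable)

3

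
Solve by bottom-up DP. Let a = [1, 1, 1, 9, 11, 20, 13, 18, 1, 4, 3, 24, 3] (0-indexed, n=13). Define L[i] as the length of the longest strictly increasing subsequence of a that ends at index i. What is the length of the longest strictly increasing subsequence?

6

   i    0    1    2    3    4    5    6    7    8    9   10   11   12
a[i]    1    1    1    9   11   20   13   18    1    4    3   24    3
L[i]    1    1    1    2    3    4    4    5    1    2    2    6    2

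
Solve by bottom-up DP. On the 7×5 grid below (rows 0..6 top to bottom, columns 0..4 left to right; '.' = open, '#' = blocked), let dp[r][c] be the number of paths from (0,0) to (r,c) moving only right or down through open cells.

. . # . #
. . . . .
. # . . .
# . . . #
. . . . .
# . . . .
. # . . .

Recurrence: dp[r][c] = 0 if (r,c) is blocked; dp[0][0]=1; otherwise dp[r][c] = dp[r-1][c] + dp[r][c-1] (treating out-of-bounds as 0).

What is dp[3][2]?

r\c   0   1   2   3   4
  0   1   1   0   0   0
  1   1   2   2   2   2
  2   1   0   2   4   6
  3   0   0   2   6   0
  4   0   0   2   8   8
  5   0   0   2  10  18
  6   0   0   2  12  30

2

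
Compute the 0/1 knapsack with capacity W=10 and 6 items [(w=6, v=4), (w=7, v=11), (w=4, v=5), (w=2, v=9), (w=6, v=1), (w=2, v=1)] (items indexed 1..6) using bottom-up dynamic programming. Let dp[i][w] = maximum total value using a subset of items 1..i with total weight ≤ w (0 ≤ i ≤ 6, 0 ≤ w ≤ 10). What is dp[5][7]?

i\w   0   1   2   3   4   5   6   7   8   9  10
  0   0   0   0   0   0   0   0   0   0   0   0
  1   0   0   0   0   0   0   4   4   4   4   4
  2   0   0   0   0   0   0   4  11  11  11  11
  3   0   0   0   0   5   5   5  11  11  11  11
  4   0   0   9   9   9   9  14  14  14  20  20
  5   0   0   9   9   9   9  14  14  14  20  20
  6   0   0   9   9  10  10  14  14  15  20  20

14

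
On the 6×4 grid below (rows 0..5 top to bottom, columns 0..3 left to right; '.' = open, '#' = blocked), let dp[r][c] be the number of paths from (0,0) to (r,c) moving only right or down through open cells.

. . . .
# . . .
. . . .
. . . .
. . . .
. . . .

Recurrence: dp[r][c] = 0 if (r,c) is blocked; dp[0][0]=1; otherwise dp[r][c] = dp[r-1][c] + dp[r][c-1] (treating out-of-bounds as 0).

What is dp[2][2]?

r\c   0   1   2   3
  0   1   1   1   1
  1   0   1   2   3
  2   0   1   3   6
  3   0   1   4  10
  4   0   1   5  15
  5   0   1   6  21

3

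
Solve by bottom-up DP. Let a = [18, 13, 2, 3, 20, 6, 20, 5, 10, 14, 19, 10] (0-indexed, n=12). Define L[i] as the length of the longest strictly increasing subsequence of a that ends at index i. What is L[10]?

   i    0    1    2    3    4    5    6    7    8    9   10   11
a[i]   18   13    2    3   20    6   20    5   10   14   19   10
L[i]    1    1    1    2    3    3    4    3    4    5    6    4

6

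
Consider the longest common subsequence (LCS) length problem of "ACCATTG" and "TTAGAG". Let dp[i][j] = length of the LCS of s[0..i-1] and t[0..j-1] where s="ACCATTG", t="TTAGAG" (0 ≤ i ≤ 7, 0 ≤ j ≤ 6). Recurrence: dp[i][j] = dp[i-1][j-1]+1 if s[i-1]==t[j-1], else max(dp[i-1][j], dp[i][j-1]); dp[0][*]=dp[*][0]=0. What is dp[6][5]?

   ''  T  T  A  G  A  G
''  0  0  0  0  0  0  0
 A  0  0  0  1  1  1  1
 C  0  0  0  1  1  1  1
 C  0  0  0  1  1  1  1
 A  0  0  0  1  1  2  2
 T  0  1  1  1  1  2  2
 T  0  1  2  2  2  2  2
 G  0  1  2  2  3  3  3

2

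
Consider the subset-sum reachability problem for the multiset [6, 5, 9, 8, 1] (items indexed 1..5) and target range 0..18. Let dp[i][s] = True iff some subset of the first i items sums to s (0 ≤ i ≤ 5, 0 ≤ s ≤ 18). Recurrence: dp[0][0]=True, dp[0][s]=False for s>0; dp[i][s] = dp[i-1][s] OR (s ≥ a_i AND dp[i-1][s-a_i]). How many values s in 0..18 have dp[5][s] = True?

i\s   0   1   2   3   4   5   6   7   8   9  10  11  12  13  14  15  16  17  18
  0   T   F   F   F   F   F   F   F   F   F   F   F   F   F   F   F   F   F   F
  1   T   F   F   F   F   F   T   F   F   F   F   F   F   F   F   F   F   F   F
  2   T   F   F   F   F   T   T   F   F   F   F   T   F   F   F   F   F   F   F
  3   T   F   F   F   F   T   T   F   F   T   F   T   F   F   T   T   F   F   F
  4   T   F   F   F   F   T   T   F   T   T   F   T   F   T   T   T   F   T   F
  5   T   T   F   F   F   T   T   T   T   T   T   T   T   T   T   T   T   T   T

16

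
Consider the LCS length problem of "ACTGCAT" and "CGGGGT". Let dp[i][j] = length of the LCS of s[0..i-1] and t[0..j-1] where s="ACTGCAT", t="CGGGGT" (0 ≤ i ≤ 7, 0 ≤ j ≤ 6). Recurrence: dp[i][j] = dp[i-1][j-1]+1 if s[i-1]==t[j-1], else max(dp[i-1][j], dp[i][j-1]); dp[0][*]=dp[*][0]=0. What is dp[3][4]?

1

   ''  C  G  G  G  G  T
''  0  0  0  0  0  0  0
 A  0  0  0  0  0  0  0
 C  0  1  1  1  1  1  1
 T  0  1  1  1  1  1  2
 G  0  1  2  2  2  2  2
 C  0  1  2  2  2  2  2
 A  0  1  2  2  2  2  2
 T  0  1  2  2  2  2  3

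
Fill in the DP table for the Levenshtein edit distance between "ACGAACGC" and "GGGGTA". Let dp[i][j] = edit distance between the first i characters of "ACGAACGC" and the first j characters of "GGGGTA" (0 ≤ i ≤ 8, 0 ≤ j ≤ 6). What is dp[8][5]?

   ''  G  G  G  G  T  A
''  0  1  2  3  4  5  6
 A  1  1  2  3  4  5  5
 C  2  2  2  3  4  5  6
 G  3  2  2  2  3  4  5
 A  4  3  3  3  3  4  4
 A  5  4  4  4  4  4  4
 C  6  5  5  5  5  5  5
 G  7  6  5  5  5  6  6
 C  8  7  6  6  6  6  7

6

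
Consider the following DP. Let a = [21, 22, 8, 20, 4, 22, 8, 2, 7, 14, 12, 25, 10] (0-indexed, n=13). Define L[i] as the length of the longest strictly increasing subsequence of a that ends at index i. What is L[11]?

4

   i    0    1    2    3    4    5    6    7    8    9   10   11   12
a[i]   21   22    8   20    4   22    8    2    7   14   12   25   10
L[i]    1    2    1    2    1    3    2    1    2    3    3    4    3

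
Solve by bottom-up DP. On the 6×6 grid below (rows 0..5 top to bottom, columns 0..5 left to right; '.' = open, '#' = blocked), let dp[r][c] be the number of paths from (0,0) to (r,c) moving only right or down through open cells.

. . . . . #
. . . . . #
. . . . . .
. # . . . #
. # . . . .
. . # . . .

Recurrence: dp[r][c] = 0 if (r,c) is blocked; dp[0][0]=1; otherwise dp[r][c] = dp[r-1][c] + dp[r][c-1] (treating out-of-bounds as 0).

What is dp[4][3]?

r\c   0   1   2   3   4   5
  0   1   1   1   1   1   0
  1   1   2   3   4   5   0
  2   1   3   6  10  15  15
  3   1   0   6  16  31   0
  4   1   0   6  22  53  53
  5   1   1   0  22  75 128

22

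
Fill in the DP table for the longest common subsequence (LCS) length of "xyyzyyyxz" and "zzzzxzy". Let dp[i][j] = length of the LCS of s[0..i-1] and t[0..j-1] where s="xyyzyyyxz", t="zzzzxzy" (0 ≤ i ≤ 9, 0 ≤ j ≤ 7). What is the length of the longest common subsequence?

   ''  z  z  z  z  x  z  y
''  0  0  0  0  0  0  0  0
 x  0  0  0  0  0  1  1  1
 y  0  0  0  0  0  1  1  2
 y  0  0  0  0  0  1  1  2
 z  0  1  1  1  1  1  2  2
 y  0  1  1  1  1  1  2  3
 y  0  1  1  1  1  1  2  3
 y  0  1  1  1  1  1  2  3
 x  0  1  1  1  1  2  2  3
 z  0  1  2  2  2  2  3  3

3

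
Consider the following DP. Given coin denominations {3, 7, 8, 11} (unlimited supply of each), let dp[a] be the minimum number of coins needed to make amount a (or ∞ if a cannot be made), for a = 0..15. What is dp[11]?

 a  0  1  2  3  4  5  6  7  8  9 10 11 12 13 14 15
dp  0  -  -  1  -  -  2  1  1  3  2  1  4  3  2  2
(- denotes ∞ / unreachable)

1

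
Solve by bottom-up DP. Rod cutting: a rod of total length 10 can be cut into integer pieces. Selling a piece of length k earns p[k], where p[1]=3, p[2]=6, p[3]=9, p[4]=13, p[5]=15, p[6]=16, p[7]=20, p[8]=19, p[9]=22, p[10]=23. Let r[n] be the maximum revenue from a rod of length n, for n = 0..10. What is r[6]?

   n    0    1    2    3    4    5    6    7    8    9   10
r[n]    0    3    6    9   13   16   19   22   26   29   32

19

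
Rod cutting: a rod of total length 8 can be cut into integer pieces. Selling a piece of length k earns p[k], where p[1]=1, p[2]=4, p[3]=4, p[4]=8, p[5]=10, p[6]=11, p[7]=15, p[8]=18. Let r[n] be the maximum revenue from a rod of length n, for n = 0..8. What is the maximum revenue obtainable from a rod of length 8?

   n    0    1    2    3    4    5    6    7    8
r[n]    0    1    4    5    8   10   12   15   18

18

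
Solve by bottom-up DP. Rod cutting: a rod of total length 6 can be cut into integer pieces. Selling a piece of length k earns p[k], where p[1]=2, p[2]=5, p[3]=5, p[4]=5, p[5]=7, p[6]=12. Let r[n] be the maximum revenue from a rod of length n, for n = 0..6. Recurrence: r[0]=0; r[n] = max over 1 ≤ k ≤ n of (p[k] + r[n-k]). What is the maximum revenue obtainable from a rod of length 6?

   n    0    1    2    3    4    5    6
r[n]    0    2    5    7   10   12   15

15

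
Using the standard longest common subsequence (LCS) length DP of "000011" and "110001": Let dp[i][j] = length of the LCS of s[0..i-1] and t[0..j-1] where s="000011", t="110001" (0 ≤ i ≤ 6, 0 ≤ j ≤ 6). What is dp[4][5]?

   ''  1  1  0  0  0  1
''  0  0  0  0  0  0  0
 0  0  0  0  1  1  1  1
 0  0  0  0  1  2  2  2
 0  0  0  0  1  2  3  3
 0  0  0  0  1  2  3  3
 1  0  1  1  1  2  3  4
 1  0  1  2  2  2  3  4

3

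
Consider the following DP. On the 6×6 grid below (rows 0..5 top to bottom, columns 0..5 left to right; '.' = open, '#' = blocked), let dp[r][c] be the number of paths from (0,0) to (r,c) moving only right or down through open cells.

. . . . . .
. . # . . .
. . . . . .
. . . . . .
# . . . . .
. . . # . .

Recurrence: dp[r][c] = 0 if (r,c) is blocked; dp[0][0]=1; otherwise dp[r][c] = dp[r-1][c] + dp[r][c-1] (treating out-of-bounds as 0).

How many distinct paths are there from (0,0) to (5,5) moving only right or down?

104

r\c   0   1   2   3   4   5
  0   1   1   1   1   1   1
  1   1   2   0   1   2   3
  2   1   3   3   4   6   9
  3   1   4   7  11  17  26
  4   0   4  11  22  39  65
  5   0   4  15   0  39 104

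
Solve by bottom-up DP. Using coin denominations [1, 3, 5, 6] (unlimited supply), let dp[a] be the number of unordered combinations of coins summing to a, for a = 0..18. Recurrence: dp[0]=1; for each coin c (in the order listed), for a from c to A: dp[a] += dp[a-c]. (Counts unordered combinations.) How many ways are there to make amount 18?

31

after  coin     0     1     2     3     4     5     6     7     8     9    10    11    12    13    14    15    16    17    18
          1     1     1     1     1     1     1     1     1     1     1     1     1     1     1     1     1     1     1     1
          3     1     1     1     2     2     2     3     3     3     4     4     4     5     5     5     6     6     6     7
          5     1     1     1     2     2     3     4     4     5     6     7     8     9    10    11    13    14    15    17
          6     1     1     1     2     2     3     5     5     6     8     9    11    14    15    17    21    23    26    31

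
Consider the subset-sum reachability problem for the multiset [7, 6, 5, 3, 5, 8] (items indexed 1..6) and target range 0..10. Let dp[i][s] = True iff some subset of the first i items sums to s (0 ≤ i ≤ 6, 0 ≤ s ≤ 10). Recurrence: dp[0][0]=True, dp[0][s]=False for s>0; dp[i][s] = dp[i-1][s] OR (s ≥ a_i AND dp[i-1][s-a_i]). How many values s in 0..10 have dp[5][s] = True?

8

i\s   0   1   2   3   4   5   6   7   8   9  10
  0   T   F   F   F   F   F   F   F   F   F   F
  1   T   F   F   F   F   F   F   T   F   F   F
  2   T   F   F   F   F   F   T   T   F   F   F
  3   T   F   F   F   F   T   T   T   F   F   F
  4   T   F   F   T   F   T   T   T   T   T   T
  5   T   F   F   T   F   T   T   T   T   T   T
  6   T   F   F   T   F   T   T   T   T   T   T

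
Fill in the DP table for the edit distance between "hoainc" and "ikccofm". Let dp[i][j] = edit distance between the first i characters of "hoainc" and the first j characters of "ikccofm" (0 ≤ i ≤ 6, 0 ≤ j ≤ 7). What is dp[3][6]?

5

   ''  i  k  c  c  o  f  m
''  0  1  2  3  4  5  6  7
 h  1  1  2  3  4  5  6  7
 o  2  2  2  3  4  4  5  6
 a  3  3  3  3  4  5  5  6
 i  4  3  4  4  4  5  6  6
 n  5  4  4  5  5  5  6  7
 c  6  5  5  4  5  6  6  7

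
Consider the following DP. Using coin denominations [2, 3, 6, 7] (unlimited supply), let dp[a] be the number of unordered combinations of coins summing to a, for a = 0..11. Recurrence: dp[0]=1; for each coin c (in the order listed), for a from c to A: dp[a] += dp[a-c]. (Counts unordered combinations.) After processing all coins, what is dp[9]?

after  coin     0     1     2     3     4     5     6     7     8     9    10    11
          2     1     0     1     0     1     0     1     0     1     0     1     0
          3     1     0     1     1     1     1     2     1     2     2     2     2
          6     1     0     1     1     1     1     3     1     3     3     3     3
          7     1     0     1     1     1     1     3     2     3     4     4     4

4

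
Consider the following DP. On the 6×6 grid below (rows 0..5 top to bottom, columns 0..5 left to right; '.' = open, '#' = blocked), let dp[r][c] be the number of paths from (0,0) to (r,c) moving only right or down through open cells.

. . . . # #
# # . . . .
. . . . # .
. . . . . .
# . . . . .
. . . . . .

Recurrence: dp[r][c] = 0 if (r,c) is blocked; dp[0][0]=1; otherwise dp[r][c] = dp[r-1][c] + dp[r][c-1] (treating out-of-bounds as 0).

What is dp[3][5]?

r\c   0   1   2   3   4   5
  0   1   1   1   1   0   0
  1   0   0   1   2   2   2
  2   0   0   1   3   0   2
  3   0   0   1   4   4   6
  4   0   0   1   5   9  15
  5   0   0   1   6  15  30

6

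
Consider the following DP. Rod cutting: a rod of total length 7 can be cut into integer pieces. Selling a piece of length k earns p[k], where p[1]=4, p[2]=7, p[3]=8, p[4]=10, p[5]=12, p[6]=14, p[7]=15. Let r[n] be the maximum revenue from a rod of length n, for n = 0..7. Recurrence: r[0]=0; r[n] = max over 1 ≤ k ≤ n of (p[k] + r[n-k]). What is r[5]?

20

   n    0    1    2    3    4    5    6    7
r[n]    0    4    8   12   16   20   24   28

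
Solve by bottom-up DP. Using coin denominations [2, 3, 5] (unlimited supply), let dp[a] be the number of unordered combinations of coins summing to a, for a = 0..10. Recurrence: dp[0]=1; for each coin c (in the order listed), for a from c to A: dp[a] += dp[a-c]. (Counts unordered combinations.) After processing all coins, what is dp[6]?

after  coin     0     1     2     3     4     5     6     7     8     9    10
          2     1     0     1     0     1     0     1     0     1     0     1
          3     1     0     1     1     1     1     2     1     2     2     2
          5     1     0     1     1     1     2     2     2     3     3     4

2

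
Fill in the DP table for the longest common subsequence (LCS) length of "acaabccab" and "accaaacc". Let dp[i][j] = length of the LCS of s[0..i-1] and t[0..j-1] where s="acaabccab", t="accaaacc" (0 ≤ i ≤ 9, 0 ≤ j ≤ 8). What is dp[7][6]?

4

   ''  a  c  c  a  a  a  c  c
''  0  0  0  0  0  0  0  0  0
 a  0  1  1  1  1  1  1  1  1
 c  0  1  2  2  2  2  2  2  2
 a  0  1  2  2  3  3  3  3  3
 a  0  1  2  2  3  4  4  4  4
 b  0  1  2  2  3  4  4  4  4
 c  0  1  2  3  3  4  4  5  5
 c  0  1  2  3  3  4  4  5  6
 a  0  1  2  3  4  4  5  5  6
 b  0  1  2  3  4  4  5  5  6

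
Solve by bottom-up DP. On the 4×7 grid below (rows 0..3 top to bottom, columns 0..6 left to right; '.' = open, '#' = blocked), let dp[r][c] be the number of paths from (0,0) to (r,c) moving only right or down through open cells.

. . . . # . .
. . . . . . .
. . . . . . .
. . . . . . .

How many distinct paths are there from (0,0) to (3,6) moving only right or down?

r\c   0   1   2   3   4   5   6
  0   1   1   1   1   0   0   0
  1   1   2   3   4   4   4   4
  2   1   3   6  10  14  18  22
  3   1   4  10  20  34  52  74

74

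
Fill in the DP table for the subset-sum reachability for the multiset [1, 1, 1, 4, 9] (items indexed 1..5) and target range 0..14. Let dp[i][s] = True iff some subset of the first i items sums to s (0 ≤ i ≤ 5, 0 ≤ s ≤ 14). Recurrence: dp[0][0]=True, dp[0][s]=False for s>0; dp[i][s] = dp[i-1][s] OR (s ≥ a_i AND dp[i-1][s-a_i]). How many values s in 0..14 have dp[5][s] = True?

i\s   0   1   2   3   4   5   6   7   8   9  10  11  12  13  14
  0   T   F   F   F   F   F   F   F   F   F   F   F   F   F   F
  1   T   T   F   F   F   F   F   F   F   F   F   F   F   F   F
  2   T   T   T   F   F   F   F   F   F   F   F   F   F   F   F
  3   T   T   T   T   F   F   F   F   F   F   F   F   F   F   F
  4   T   T   T   T   T   T   T   T   F   F   F   F   F   F   F
  5   T   T   T   T   T   T   T   T   F   T   T   T   T   T   T

14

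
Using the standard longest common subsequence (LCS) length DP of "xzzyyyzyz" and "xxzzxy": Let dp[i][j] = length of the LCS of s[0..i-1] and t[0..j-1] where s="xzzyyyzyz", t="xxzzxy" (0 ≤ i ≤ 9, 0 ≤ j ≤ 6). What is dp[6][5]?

3

   ''  x  x  z  z  x  y
''  0  0  0  0  0  0  0
 x  0  1  1  1  1  1  1
 z  0  1  1  2  2  2  2
 z  0  1  1  2  3  3  3
 y  0  1  1  2  3  3  4
 y  0  1  1  2  3  3  4
 y  0  1  1  2  3  3  4
 z  0  1  1  2  3  3  4
 y  0  1  1  2  3  3  4
 z  0  1  1  2  3  3  4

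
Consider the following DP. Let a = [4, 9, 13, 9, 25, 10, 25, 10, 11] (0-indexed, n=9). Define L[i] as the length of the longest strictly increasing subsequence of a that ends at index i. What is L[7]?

3

   i    0    1    2    3    4    5    6    7    8
a[i]    4    9   13    9   25   10   25   10   11
L[i]    1    2    3    2    4    3    4    3    4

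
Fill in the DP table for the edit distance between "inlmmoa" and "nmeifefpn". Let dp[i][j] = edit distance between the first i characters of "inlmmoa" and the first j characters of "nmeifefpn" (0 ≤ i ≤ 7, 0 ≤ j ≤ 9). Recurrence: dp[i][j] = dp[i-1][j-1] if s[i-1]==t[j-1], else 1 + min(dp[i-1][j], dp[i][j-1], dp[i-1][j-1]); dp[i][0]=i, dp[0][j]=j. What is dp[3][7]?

6

   ''  n  m  e  i  f  e  f  p  n
''  0  1  2  3  4  5  6  7  8  9
 i  1  1  2  3  3  4  5  6  7  8
 n  2  1  2  3  4  4  5  6  7  7
 l  3  2  2  3  4  5  5  6  7  8
 m  4  3  2  3  4  5  6  6  7  8
 m  5  4  3  3  4  5  6  7  7  8
 o  6  5  4  4  4  5  6  7  8  8
 a  7  6  5  5  5  5  6  7  8  9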